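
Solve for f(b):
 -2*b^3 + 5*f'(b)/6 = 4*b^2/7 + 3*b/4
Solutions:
 f(b) = C1 + 3*b^4/5 + 8*b^3/35 + 9*b^2/20


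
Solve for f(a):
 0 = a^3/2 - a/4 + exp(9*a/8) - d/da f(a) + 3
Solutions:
 f(a) = C1 + a^4/8 - a^2/8 + 3*a + 8*exp(9*a/8)/9


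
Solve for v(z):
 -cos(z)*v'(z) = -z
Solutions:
 v(z) = C1 + Integral(z/cos(z), z)


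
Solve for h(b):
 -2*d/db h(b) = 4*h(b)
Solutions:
 h(b) = C1*exp(-2*b)


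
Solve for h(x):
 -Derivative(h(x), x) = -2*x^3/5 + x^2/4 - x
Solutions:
 h(x) = C1 + x^4/10 - x^3/12 + x^2/2


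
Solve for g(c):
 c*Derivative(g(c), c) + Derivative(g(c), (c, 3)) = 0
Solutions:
 g(c) = C1 + Integral(C2*airyai(-c) + C3*airybi(-c), c)


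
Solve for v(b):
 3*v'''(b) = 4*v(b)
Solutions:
 v(b) = C3*exp(6^(2/3)*b/3) + (C1*sin(2^(2/3)*3^(1/6)*b/2) + C2*cos(2^(2/3)*3^(1/6)*b/2))*exp(-6^(2/3)*b/6)


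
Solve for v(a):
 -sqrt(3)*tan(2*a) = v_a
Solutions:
 v(a) = C1 + sqrt(3)*log(cos(2*a))/2


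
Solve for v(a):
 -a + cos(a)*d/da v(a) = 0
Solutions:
 v(a) = C1 + Integral(a/cos(a), a)


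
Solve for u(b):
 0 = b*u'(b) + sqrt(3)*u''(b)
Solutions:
 u(b) = C1 + C2*erf(sqrt(2)*3^(3/4)*b/6)


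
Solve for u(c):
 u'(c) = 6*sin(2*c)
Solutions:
 u(c) = C1 - 3*cos(2*c)


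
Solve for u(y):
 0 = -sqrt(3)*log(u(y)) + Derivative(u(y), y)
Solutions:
 li(u(y)) = C1 + sqrt(3)*y


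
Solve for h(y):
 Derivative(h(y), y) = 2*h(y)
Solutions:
 h(y) = C1*exp(2*y)


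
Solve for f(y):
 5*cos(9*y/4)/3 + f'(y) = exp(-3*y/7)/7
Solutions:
 f(y) = C1 - 20*sin(9*y/4)/27 - exp(-3*y/7)/3


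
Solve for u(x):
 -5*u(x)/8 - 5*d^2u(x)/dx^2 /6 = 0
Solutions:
 u(x) = C1*sin(sqrt(3)*x/2) + C2*cos(sqrt(3)*x/2)


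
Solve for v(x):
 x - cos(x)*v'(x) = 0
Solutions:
 v(x) = C1 + Integral(x/cos(x), x)


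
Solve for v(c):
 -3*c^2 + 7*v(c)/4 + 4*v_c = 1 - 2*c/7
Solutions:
 v(c) = C1*exp(-7*c/16) + 12*c^2/7 - 8*c + 132/7


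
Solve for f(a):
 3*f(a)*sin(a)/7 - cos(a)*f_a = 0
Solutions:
 f(a) = C1/cos(a)^(3/7)


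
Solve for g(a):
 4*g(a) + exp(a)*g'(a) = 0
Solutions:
 g(a) = C1*exp(4*exp(-a))


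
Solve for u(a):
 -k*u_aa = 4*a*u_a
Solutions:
 u(a) = C1 + C2*sqrt(k)*erf(sqrt(2)*a*sqrt(1/k))


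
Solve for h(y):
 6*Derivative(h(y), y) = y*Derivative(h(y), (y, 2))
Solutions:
 h(y) = C1 + C2*y^7


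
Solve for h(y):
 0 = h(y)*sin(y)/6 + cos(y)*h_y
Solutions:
 h(y) = C1*cos(y)^(1/6)


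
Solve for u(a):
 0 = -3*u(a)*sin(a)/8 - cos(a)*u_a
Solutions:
 u(a) = C1*cos(a)^(3/8)


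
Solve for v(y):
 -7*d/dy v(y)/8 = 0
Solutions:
 v(y) = C1


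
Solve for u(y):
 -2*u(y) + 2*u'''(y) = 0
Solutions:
 u(y) = C3*exp(y) + (C1*sin(sqrt(3)*y/2) + C2*cos(sqrt(3)*y/2))*exp(-y/2)


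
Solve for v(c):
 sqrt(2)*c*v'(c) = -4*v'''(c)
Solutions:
 v(c) = C1 + Integral(C2*airyai(-sqrt(2)*c/2) + C3*airybi(-sqrt(2)*c/2), c)


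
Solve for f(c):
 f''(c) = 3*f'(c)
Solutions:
 f(c) = C1 + C2*exp(3*c)


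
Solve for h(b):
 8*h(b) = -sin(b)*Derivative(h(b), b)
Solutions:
 h(b) = C1*(cos(b)^4 + 4*cos(b)^3 + 6*cos(b)^2 + 4*cos(b) + 1)/(cos(b)^4 - 4*cos(b)^3 + 6*cos(b)^2 - 4*cos(b) + 1)


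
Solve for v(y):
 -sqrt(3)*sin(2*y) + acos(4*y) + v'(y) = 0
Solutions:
 v(y) = C1 - y*acos(4*y) + sqrt(1 - 16*y^2)/4 - sqrt(3)*cos(2*y)/2


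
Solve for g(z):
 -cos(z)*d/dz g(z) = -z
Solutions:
 g(z) = C1 + Integral(z/cos(z), z)


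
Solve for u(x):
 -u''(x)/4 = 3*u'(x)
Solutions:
 u(x) = C1 + C2*exp(-12*x)


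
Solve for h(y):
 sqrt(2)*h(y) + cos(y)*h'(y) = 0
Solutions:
 h(y) = C1*(sin(y) - 1)^(sqrt(2)/2)/(sin(y) + 1)^(sqrt(2)/2)


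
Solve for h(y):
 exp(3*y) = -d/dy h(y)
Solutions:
 h(y) = C1 - exp(3*y)/3


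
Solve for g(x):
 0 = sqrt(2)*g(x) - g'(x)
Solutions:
 g(x) = C1*exp(sqrt(2)*x)


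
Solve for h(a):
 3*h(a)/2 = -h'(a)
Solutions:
 h(a) = C1*exp(-3*a/2)


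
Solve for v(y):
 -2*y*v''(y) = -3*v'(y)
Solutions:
 v(y) = C1 + C2*y^(5/2)


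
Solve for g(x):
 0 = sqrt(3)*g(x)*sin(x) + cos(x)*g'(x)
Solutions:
 g(x) = C1*cos(x)^(sqrt(3))


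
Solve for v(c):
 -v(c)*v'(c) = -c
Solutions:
 v(c) = -sqrt(C1 + c^2)
 v(c) = sqrt(C1 + c^2)


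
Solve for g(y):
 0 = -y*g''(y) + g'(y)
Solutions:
 g(y) = C1 + C2*y^2


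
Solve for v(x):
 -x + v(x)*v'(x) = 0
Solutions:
 v(x) = -sqrt(C1 + x^2)
 v(x) = sqrt(C1 + x^2)


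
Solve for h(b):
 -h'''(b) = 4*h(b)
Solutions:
 h(b) = C3*exp(-2^(2/3)*b) + (C1*sin(2^(2/3)*sqrt(3)*b/2) + C2*cos(2^(2/3)*sqrt(3)*b/2))*exp(2^(2/3)*b/2)


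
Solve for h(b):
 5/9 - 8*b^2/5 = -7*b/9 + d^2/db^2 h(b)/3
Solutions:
 h(b) = C1 + C2*b - 2*b^4/5 + 7*b^3/18 + 5*b^2/6


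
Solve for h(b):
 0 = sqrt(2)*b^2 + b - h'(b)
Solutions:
 h(b) = C1 + sqrt(2)*b^3/3 + b^2/2


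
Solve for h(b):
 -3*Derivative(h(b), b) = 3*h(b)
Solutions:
 h(b) = C1*exp(-b)


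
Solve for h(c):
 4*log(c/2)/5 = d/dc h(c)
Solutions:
 h(c) = C1 + 4*c*log(c)/5 - 4*c/5 - 4*c*log(2)/5


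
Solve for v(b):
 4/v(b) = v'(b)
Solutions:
 v(b) = -sqrt(C1 + 8*b)
 v(b) = sqrt(C1 + 8*b)


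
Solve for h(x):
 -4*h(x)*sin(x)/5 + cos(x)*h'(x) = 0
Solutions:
 h(x) = C1/cos(x)^(4/5)


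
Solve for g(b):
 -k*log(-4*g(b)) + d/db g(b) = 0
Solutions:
 Integral(1/(log(-_y) + 2*log(2)), (_y, g(b))) = C1 + b*k


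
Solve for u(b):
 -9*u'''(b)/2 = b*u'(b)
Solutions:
 u(b) = C1 + Integral(C2*airyai(-6^(1/3)*b/3) + C3*airybi(-6^(1/3)*b/3), b)


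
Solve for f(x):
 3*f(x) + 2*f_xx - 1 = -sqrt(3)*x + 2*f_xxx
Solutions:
 f(x) = C1*exp(x*(-2^(1/3)*(9*sqrt(89) + 85)^(1/3) - 2*2^(2/3)/(9*sqrt(89) + 85)^(1/3) + 4)/12)*sin(2^(1/3)*sqrt(3)*x*(-(9*sqrt(89) + 85)^(1/3) + 2*2^(1/3)/(9*sqrt(89) + 85)^(1/3))/12) + C2*exp(x*(-2^(1/3)*(9*sqrt(89) + 85)^(1/3) - 2*2^(2/3)/(9*sqrt(89) + 85)^(1/3) + 4)/12)*cos(2^(1/3)*sqrt(3)*x*(-(9*sqrt(89) + 85)^(1/3) + 2*2^(1/3)/(9*sqrt(89) + 85)^(1/3))/12) + C3*exp(x*(2*2^(2/3)/(9*sqrt(89) + 85)^(1/3) + 2 + 2^(1/3)*(9*sqrt(89) + 85)^(1/3))/6) - sqrt(3)*x/3 + 1/3


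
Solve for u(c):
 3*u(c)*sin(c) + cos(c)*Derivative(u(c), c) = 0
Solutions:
 u(c) = C1*cos(c)^3


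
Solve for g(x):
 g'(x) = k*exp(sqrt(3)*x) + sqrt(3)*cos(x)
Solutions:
 g(x) = C1 + sqrt(3)*k*exp(sqrt(3)*x)/3 + sqrt(3)*sin(x)


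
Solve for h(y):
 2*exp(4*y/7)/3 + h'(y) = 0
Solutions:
 h(y) = C1 - 7*exp(4*y/7)/6


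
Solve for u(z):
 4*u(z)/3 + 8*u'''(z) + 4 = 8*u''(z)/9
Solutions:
 u(z) = C1*exp(z*(2*2^(2/3)/(81*sqrt(6553) + 6557)^(1/3) + 4 + 2^(1/3)*(81*sqrt(6553) + 6557)^(1/3))/108)*sin(2^(1/3)*sqrt(3)*z*(-(81*sqrt(6553) + 6557)^(1/3) + 2*2^(1/3)/(81*sqrt(6553) + 6557)^(1/3))/108) + C2*exp(z*(2*2^(2/3)/(81*sqrt(6553) + 6557)^(1/3) + 4 + 2^(1/3)*(81*sqrt(6553) + 6557)^(1/3))/108)*cos(2^(1/3)*sqrt(3)*z*(-(81*sqrt(6553) + 6557)^(1/3) + 2*2^(1/3)/(81*sqrt(6553) + 6557)^(1/3))/108) + C3*exp(z*(-2^(1/3)*(81*sqrt(6553) + 6557)^(1/3) - 2*2^(2/3)/(81*sqrt(6553) + 6557)^(1/3) + 2)/54) - 3


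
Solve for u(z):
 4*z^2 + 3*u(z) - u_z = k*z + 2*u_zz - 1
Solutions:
 u(z) = C1*exp(-3*z/2) + C2*exp(z) + k*z/3 + k/9 - 4*z^2/3 - 8*z/9 - 65/27


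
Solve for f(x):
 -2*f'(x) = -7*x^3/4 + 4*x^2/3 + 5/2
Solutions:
 f(x) = C1 + 7*x^4/32 - 2*x^3/9 - 5*x/4


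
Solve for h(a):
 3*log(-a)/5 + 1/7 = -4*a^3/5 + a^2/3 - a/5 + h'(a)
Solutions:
 h(a) = C1 + a^4/5 - a^3/9 + a^2/10 + 3*a*log(-a)/5 - 16*a/35


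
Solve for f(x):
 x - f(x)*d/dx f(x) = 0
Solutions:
 f(x) = -sqrt(C1 + x^2)
 f(x) = sqrt(C1 + x^2)


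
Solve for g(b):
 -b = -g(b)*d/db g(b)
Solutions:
 g(b) = -sqrt(C1 + b^2)
 g(b) = sqrt(C1 + b^2)


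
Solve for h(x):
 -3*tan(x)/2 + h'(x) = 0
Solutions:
 h(x) = C1 - 3*log(cos(x))/2


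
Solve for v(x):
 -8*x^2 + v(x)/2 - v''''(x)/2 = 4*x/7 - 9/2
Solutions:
 v(x) = C1*exp(-x) + C2*exp(x) + C3*sin(x) + C4*cos(x) + 16*x^2 + 8*x/7 - 9


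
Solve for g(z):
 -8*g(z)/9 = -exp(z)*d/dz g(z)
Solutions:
 g(z) = C1*exp(-8*exp(-z)/9)


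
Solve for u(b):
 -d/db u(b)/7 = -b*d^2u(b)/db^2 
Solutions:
 u(b) = C1 + C2*b^(8/7)


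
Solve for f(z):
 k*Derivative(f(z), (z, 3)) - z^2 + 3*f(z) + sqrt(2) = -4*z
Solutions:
 f(z) = C1*exp(3^(1/3)*z*(-1/k)^(1/3)) + C2*exp(z*(-1/k)^(1/3)*(-3^(1/3) + 3^(5/6)*I)/2) + C3*exp(-z*(-1/k)^(1/3)*(3^(1/3) + 3^(5/6)*I)/2) + z^2/3 - 4*z/3 - sqrt(2)/3


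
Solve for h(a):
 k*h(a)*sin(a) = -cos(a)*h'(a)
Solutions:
 h(a) = C1*exp(k*log(cos(a)))


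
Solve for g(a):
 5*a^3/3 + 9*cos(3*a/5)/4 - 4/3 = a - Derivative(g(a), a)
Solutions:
 g(a) = C1 - 5*a^4/12 + a^2/2 + 4*a/3 - 15*sin(3*a/5)/4


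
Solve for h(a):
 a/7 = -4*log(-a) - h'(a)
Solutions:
 h(a) = C1 - a^2/14 - 4*a*log(-a) + 4*a


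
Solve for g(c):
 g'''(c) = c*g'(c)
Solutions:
 g(c) = C1 + Integral(C2*airyai(c) + C3*airybi(c), c)


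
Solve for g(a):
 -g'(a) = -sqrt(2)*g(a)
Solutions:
 g(a) = C1*exp(sqrt(2)*a)


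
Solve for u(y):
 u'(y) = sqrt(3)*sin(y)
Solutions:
 u(y) = C1 - sqrt(3)*cos(y)


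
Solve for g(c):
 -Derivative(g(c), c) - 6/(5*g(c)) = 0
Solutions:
 g(c) = -sqrt(C1 - 60*c)/5
 g(c) = sqrt(C1 - 60*c)/5


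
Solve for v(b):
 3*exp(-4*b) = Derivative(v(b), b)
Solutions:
 v(b) = C1 - 3*exp(-4*b)/4


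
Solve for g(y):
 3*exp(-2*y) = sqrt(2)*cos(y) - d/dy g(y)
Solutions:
 g(y) = C1 + sqrt(2)*sin(y) + 3*exp(-2*y)/2


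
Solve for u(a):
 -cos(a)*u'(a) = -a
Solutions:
 u(a) = C1 + Integral(a/cos(a), a)


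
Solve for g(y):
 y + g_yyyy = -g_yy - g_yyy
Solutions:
 g(y) = C1 + C2*y - y^3/6 + y^2/2 + (C3*sin(sqrt(3)*y/2) + C4*cos(sqrt(3)*y/2))*exp(-y/2)


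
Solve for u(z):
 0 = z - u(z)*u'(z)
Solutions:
 u(z) = -sqrt(C1 + z^2)
 u(z) = sqrt(C1 + z^2)


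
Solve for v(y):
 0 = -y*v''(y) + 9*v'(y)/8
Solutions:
 v(y) = C1 + C2*y^(17/8)


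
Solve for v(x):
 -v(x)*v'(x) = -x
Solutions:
 v(x) = -sqrt(C1 + x^2)
 v(x) = sqrt(C1 + x^2)


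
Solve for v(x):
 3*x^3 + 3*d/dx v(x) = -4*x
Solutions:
 v(x) = C1 - x^4/4 - 2*x^2/3


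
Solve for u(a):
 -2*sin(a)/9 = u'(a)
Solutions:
 u(a) = C1 + 2*cos(a)/9


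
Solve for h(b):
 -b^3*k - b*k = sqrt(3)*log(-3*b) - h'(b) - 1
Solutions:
 h(b) = C1 + b^4*k/4 + b^2*k/2 + sqrt(3)*b*log(-b) + b*(-sqrt(3) - 1 + sqrt(3)*log(3))


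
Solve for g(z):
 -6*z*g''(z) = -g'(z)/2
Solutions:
 g(z) = C1 + C2*z^(13/12)


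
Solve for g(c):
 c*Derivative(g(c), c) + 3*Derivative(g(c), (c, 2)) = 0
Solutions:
 g(c) = C1 + C2*erf(sqrt(6)*c/6)


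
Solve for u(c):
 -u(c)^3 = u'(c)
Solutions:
 u(c) = -sqrt(2)*sqrt(-1/(C1 - c))/2
 u(c) = sqrt(2)*sqrt(-1/(C1 - c))/2


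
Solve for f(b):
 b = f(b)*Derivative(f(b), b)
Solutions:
 f(b) = -sqrt(C1 + b^2)
 f(b) = sqrt(C1 + b^2)


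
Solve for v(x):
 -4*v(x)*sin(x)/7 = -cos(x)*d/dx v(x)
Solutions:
 v(x) = C1/cos(x)^(4/7)


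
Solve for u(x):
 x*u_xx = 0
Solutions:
 u(x) = C1 + C2*x


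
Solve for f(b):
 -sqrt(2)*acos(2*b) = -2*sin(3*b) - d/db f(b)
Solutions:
 f(b) = C1 + sqrt(2)*(b*acos(2*b) - sqrt(1 - 4*b^2)/2) + 2*cos(3*b)/3


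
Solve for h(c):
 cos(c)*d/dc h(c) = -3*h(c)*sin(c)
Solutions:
 h(c) = C1*cos(c)^3


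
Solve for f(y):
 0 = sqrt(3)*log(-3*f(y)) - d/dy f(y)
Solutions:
 -sqrt(3)*Integral(1/(log(-_y) + log(3)), (_y, f(y)))/3 = C1 - y


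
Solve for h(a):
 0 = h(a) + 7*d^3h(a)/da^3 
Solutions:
 h(a) = C3*exp(-7^(2/3)*a/7) + (C1*sin(sqrt(3)*7^(2/3)*a/14) + C2*cos(sqrt(3)*7^(2/3)*a/14))*exp(7^(2/3)*a/14)


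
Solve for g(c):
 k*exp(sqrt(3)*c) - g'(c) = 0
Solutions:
 g(c) = C1 + sqrt(3)*k*exp(sqrt(3)*c)/3


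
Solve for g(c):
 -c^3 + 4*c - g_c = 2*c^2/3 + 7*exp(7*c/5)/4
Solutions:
 g(c) = C1 - c^4/4 - 2*c^3/9 + 2*c^2 - 5*exp(7*c/5)/4


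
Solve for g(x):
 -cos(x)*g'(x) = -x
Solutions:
 g(x) = C1 + Integral(x/cos(x), x)


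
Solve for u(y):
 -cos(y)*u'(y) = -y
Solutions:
 u(y) = C1 + Integral(y/cos(y), y)


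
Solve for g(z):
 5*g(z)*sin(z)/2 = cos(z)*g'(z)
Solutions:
 g(z) = C1/cos(z)^(5/2)


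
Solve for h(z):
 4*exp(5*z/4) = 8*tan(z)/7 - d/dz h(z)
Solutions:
 h(z) = C1 - 16*exp(5*z/4)/5 - 8*log(cos(z))/7


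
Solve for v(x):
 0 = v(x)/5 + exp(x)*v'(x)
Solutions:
 v(x) = C1*exp(exp(-x)/5)


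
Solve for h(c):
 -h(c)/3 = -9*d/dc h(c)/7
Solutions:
 h(c) = C1*exp(7*c/27)


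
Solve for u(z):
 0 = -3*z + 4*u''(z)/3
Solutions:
 u(z) = C1 + C2*z + 3*z^3/8


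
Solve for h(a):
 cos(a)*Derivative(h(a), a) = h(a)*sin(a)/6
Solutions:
 h(a) = C1/cos(a)^(1/6)


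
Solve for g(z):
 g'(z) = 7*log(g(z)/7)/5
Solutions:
 5*Integral(1/(-log(_y) + log(7)), (_y, g(z)))/7 = C1 - z


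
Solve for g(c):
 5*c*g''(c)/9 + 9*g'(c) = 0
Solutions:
 g(c) = C1 + C2/c^(76/5)


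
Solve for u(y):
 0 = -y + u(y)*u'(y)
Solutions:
 u(y) = -sqrt(C1 + y^2)
 u(y) = sqrt(C1 + y^2)


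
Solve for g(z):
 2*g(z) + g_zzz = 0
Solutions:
 g(z) = C3*exp(-2^(1/3)*z) + (C1*sin(2^(1/3)*sqrt(3)*z/2) + C2*cos(2^(1/3)*sqrt(3)*z/2))*exp(2^(1/3)*z/2)


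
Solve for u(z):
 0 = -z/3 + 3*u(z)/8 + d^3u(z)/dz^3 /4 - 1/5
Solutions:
 u(z) = C3*exp(-2^(2/3)*3^(1/3)*z/2) + 8*z/9 + (C1*sin(2^(2/3)*3^(5/6)*z/4) + C2*cos(2^(2/3)*3^(5/6)*z/4))*exp(2^(2/3)*3^(1/3)*z/4) + 8/15


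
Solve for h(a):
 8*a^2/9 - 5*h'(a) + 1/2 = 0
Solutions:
 h(a) = C1 + 8*a^3/135 + a/10


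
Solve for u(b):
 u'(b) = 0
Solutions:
 u(b) = C1


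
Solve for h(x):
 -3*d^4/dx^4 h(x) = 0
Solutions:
 h(x) = C1 + C2*x + C3*x^2 + C4*x^3


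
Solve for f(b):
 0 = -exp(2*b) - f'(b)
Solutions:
 f(b) = C1 - exp(2*b)/2


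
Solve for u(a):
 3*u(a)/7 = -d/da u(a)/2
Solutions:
 u(a) = C1*exp(-6*a/7)


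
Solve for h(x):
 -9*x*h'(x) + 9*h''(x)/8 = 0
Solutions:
 h(x) = C1 + C2*erfi(2*x)


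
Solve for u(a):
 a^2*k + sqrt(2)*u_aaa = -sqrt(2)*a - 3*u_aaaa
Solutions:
 u(a) = C1 + C2*a + C3*a^2 + C4*exp(-sqrt(2)*a/3) - sqrt(2)*a^5*k/120 + a^4*(3*k - 1)/24 - sqrt(2)*a^3*(3*k - 1)/4


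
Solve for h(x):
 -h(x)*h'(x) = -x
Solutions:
 h(x) = -sqrt(C1 + x^2)
 h(x) = sqrt(C1 + x^2)


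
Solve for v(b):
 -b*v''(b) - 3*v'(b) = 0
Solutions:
 v(b) = C1 + C2/b^2


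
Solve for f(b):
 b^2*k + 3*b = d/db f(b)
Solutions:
 f(b) = C1 + b^3*k/3 + 3*b^2/2


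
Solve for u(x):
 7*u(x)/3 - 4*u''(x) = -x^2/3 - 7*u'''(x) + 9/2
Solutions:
 u(x) = C1*exp(x*(32*2^(1/3)/(21*sqrt(19817) + 2959)^(1/3) + 16 + 2^(2/3)*(21*sqrt(19817) + 2959)^(1/3))/84)*sin(2^(1/3)*sqrt(3)*x*(-2^(1/3)*(21*sqrt(19817) + 2959)^(1/3) + 32/(21*sqrt(19817) + 2959)^(1/3))/84) + C2*exp(x*(32*2^(1/3)/(21*sqrt(19817) + 2959)^(1/3) + 16 + 2^(2/3)*(21*sqrt(19817) + 2959)^(1/3))/84)*cos(2^(1/3)*sqrt(3)*x*(-2^(1/3)*(21*sqrt(19817) + 2959)^(1/3) + 32/(21*sqrt(19817) + 2959)^(1/3))/84) + C3*exp(x*(-2^(2/3)*(21*sqrt(19817) + 2959)^(1/3) - 32*2^(1/3)/(21*sqrt(19817) + 2959)^(1/3) + 8)/42) - x^2/7 + 141/98


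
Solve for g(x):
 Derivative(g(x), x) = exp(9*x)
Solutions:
 g(x) = C1 + exp(9*x)/9


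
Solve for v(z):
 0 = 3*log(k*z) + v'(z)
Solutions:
 v(z) = C1 - 3*z*log(k*z) + 3*z


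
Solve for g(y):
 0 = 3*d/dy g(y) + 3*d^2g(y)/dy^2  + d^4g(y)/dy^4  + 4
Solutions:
 g(y) = C1 + C2*exp(2^(1/3)*y*(-2/(3 + sqrt(13))^(1/3) + 2^(1/3)*(3 + sqrt(13))^(1/3))/4)*sin(2^(1/3)*sqrt(3)*y*(2/(3 + sqrt(13))^(1/3) + 2^(1/3)*(3 + sqrt(13))^(1/3))/4) + C3*exp(2^(1/3)*y*(-2/(3 + sqrt(13))^(1/3) + 2^(1/3)*(3 + sqrt(13))^(1/3))/4)*cos(2^(1/3)*sqrt(3)*y*(2/(3 + sqrt(13))^(1/3) + 2^(1/3)*(3 + sqrt(13))^(1/3))/4) + C4*exp(2^(1/3)*y*(-2^(1/3)*(3 + sqrt(13))^(1/3)/2 + (3 + sqrt(13))^(-1/3))) - 4*y/3


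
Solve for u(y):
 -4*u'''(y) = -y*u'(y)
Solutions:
 u(y) = C1 + Integral(C2*airyai(2^(1/3)*y/2) + C3*airybi(2^(1/3)*y/2), y)


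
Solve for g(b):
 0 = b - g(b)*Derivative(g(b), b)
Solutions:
 g(b) = -sqrt(C1 + b^2)
 g(b) = sqrt(C1 + b^2)


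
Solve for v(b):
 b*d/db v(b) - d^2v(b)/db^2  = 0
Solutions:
 v(b) = C1 + C2*erfi(sqrt(2)*b/2)


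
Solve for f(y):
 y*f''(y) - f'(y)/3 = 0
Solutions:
 f(y) = C1 + C2*y^(4/3)


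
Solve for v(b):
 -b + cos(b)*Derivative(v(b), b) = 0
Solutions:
 v(b) = C1 + Integral(b/cos(b), b)


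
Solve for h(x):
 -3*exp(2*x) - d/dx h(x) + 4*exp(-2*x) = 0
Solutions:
 h(x) = C1 - 3*exp(2*x)/2 - 2*exp(-2*x)


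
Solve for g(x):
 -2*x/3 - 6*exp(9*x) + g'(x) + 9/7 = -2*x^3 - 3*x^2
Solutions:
 g(x) = C1 - x^4/2 - x^3 + x^2/3 - 9*x/7 + 2*exp(9*x)/3


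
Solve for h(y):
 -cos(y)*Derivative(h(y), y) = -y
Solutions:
 h(y) = C1 + Integral(y/cos(y), y)


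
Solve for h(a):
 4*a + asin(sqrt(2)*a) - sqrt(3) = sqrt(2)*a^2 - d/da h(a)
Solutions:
 h(a) = C1 + sqrt(2)*a^3/3 - 2*a^2 - a*asin(sqrt(2)*a) + sqrt(3)*a - sqrt(2)*sqrt(1 - 2*a^2)/2


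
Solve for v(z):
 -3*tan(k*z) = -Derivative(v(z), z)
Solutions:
 v(z) = C1 + 3*Piecewise((-log(cos(k*z))/k, Ne(k, 0)), (0, True))


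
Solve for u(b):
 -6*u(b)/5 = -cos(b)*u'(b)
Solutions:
 u(b) = C1*(sin(b) + 1)^(3/5)/(sin(b) - 1)^(3/5)


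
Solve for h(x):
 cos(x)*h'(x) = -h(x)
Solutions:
 h(x) = C1*sqrt(sin(x) - 1)/sqrt(sin(x) + 1)


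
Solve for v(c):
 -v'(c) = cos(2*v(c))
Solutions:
 v(c) = -asin((C1 + exp(4*c))/(C1 - exp(4*c)))/2 + pi/2
 v(c) = asin((C1 + exp(4*c))/(C1 - exp(4*c)))/2


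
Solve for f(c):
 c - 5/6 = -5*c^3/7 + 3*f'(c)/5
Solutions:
 f(c) = C1 + 25*c^4/84 + 5*c^2/6 - 25*c/18


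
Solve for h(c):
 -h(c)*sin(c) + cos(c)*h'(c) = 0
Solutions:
 h(c) = C1/cos(c)


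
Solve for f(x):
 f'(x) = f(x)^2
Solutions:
 f(x) = -1/(C1 + x)


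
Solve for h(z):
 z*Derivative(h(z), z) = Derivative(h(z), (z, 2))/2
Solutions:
 h(z) = C1 + C2*erfi(z)


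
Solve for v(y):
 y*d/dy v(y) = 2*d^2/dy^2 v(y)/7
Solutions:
 v(y) = C1 + C2*erfi(sqrt(7)*y/2)


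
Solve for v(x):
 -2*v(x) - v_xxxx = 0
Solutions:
 v(x) = (C1*sin(2^(3/4)*x/2) + C2*cos(2^(3/4)*x/2))*exp(-2^(3/4)*x/2) + (C3*sin(2^(3/4)*x/2) + C4*cos(2^(3/4)*x/2))*exp(2^(3/4)*x/2)


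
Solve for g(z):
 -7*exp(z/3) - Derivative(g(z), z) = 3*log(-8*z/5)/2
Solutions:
 g(z) = C1 - 3*z*log(-z)/2 + z*(-5*log(2) + log(10)/2 + 3/2 + log(5)) - 21*exp(z/3)


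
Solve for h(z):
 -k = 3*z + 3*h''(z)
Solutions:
 h(z) = C1 + C2*z - k*z^2/6 - z^3/6


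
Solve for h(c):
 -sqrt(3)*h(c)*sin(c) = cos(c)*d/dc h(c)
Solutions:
 h(c) = C1*cos(c)^(sqrt(3))


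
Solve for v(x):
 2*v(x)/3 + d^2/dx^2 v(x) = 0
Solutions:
 v(x) = C1*sin(sqrt(6)*x/3) + C2*cos(sqrt(6)*x/3)


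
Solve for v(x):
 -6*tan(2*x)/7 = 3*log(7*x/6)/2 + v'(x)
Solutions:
 v(x) = C1 - 3*x*log(x)/2 - 2*x*log(7) + 3*x/2 + x*log(6) + x*log(42)/2 + 3*log(cos(2*x))/7


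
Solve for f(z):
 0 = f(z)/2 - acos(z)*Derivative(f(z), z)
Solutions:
 f(z) = C1*exp(Integral(1/acos(z), z)/2)


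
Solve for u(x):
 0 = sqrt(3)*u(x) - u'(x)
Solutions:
 u(x) = C1*exp(sqrt(3)*x)


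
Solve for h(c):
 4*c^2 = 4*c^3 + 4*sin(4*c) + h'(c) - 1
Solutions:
 h(c) = C1 - c^4 + 4*c^3/3 + c + cos(4*c)


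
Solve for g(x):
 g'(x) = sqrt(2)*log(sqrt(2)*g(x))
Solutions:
 -sqrt(2)*Integral(1/(2*log(_y) + log(2)), (_y, g(x))) = C1 - x


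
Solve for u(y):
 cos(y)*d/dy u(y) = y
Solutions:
 u(y) = C1 + Integral(y/cos(y), y)


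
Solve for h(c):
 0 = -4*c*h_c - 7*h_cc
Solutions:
 h(c) = C1 + C2*erf(sqrt(14)*c/7)


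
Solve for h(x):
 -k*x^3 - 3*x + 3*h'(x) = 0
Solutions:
 h(x) = C1 + k*x^4/12 + x^2/2


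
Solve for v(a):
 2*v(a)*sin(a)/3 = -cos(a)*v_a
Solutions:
 v(a) = C1*cos(a)^(2/3)


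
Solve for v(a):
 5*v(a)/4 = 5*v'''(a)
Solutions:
 v(a) = C3*exp(2^(1/3)*a/2) + (C1*sin(2^(1/3)*sqrt(3)*a/4) + C2*cos(2^(1/3)*sqrt(3)*a/4))*exp(-2^(1/3)*a/4)


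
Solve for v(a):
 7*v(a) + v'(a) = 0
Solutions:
 v(a) = C1*exp(-7*a)


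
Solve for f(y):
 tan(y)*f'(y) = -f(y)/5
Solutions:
 f(y) = C1/sin(y)^(1/5)


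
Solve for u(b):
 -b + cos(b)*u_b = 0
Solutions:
 u(b) = C1 + Integral(b/cos(b), b)


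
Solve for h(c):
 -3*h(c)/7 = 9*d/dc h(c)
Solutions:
 h(c) = C1*exp(-c/21)


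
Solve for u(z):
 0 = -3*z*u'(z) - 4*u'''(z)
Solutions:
 u(z) = C1 + Integral(C2*airyai(-6^(1/3)*z/2) + C3*airybi(-6^(1/3)*z/2), z)


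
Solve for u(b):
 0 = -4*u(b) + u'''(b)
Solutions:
 u(b) = C3*exp(2^(2/3)*b) + (C1*sin(2^(2/3)*sqrt(3)*b/2) + C2*cos(2^(2/3)*sqrt(3)*b/2))*exp(-2^(2/3)*b/2)


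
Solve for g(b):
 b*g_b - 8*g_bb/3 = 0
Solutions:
 g(b) = C1 + C2*erfi(sqrt(3)*b/4)


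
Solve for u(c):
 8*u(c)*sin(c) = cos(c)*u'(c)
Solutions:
 u(c) = C1/cos(c)^8


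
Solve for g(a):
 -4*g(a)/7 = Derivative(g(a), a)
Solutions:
 g(a) = C1*exp(-4*a/7)


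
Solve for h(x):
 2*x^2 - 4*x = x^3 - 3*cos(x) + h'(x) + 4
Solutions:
 h(x) = C1 - x^4/4 + 2*x^3/3 - 2*x^2 - 4*x + 3*sin(x)


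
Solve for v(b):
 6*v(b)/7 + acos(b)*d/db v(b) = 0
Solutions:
 v(b) = C1*exp(-6*Integral(1/acos(b), b)/7)


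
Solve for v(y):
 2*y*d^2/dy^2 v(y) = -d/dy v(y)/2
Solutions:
 v(y) = C1 + C2*y^(3/4)


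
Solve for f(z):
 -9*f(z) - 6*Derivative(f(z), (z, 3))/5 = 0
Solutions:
 f(z) = C3*exp(-15^(1/3)*2^(2/3)*z/2) + (C1*sin(2^(2/3)*3^(5/6)*5^(1/3)*z/4) + C2*cos(2^(2/3)*3^(5/6)*5^(1/3)*z/4))*exp(15^(1/3)*2^(2/3)*z/4)


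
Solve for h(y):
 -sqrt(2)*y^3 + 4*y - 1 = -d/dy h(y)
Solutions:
 h(y) = C1 + sqrt(2)*y^4/4 - 2*y^2 + y


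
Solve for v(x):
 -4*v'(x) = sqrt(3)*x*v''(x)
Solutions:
 v(x) = C1 + C2*x^(1 - 4*sqrt(3)/3)


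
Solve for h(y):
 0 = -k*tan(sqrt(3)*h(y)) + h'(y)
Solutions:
 h(y) = sqrt(3)*(pi - asin(C1*exp(sqrt(3)*k*y)))/3
 h(y) = sqrt(3)*asin(C1*exp(sqrt(3)*k*y))/3


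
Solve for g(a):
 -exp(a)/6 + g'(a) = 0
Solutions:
 g(a) = C1 + exp(a)/6


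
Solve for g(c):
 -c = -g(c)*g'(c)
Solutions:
 g(c) = -sqrt(C1 + c^2)
 g(c) = sqrt(C1 + c^2)


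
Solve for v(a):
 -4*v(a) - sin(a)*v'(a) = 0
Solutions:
 v(a) = C1*(cos(a)^2 + 2*cos(a) + 1)/(cos(a)^2 - 2*cos(a) + 1)


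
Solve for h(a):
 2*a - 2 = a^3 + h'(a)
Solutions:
 h(a) = C1 - a^4/4 + a^2 - 2*a


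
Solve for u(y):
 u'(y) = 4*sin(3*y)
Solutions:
 u(y) = C1 - 4*cos(3*y)/3


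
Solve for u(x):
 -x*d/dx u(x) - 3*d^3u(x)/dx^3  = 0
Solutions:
 u(x) = C1 + Integral(C2*airyai(-3^(2/3)*x/3) + C3*airybi(-3^(2/3)*x/3), x)


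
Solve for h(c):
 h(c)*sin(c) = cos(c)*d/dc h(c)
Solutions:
 h(c) = C1/cos(c)


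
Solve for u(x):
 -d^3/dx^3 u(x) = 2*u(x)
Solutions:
 u(x) = C3*exp(-2^(1/3)*x) + (C1*sin(2^(1/3)*sqrt(3)*x/2) + C2*cos(2^(1/3)*sqrt(3)*x/2))*exp(2^(1/3)*x/2)


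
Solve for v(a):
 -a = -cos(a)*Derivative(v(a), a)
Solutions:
 v(a) = C1 + Integral(a/cos(a), a)


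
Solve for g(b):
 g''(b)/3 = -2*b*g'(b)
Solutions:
 g(b) = C1 + C2*erf(sqrt(3)*b)


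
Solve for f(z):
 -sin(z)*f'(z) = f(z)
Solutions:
 f(z) = C1*sqrt(cos(z) + 1)/sqrt(cos(z) - 1)


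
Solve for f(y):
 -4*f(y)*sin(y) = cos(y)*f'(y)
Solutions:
 f(y) = C1*cos(y)^4


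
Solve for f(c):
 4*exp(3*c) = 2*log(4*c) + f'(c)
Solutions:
 f(c) = C1 - 2*c*log(c) + 2*c*(1 - 2*log(2)) + 4*exp(3*c)/3


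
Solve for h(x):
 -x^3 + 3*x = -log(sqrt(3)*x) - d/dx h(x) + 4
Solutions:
 h(x) = C1 + x^4/4 - 3*x^2/2 - x*log(x) - x*log(3)/2 + 5*x


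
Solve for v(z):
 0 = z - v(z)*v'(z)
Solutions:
 v(z) = -sqrt(C1 + z^2)
 v(z) = sqrt(C1 + z^2)


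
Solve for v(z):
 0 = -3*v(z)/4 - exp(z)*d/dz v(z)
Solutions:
 v(z) = C1*exp(3*exp(-z)/4)


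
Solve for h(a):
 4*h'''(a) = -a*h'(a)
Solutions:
 h(a) = C1 + Integral(C2*airyai(-2^(1/3)*a/2) + C3*airybi(-2^(1/3)*a/2), a)


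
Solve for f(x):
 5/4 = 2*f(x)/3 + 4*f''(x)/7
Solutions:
 f(x) = C1*sin(sqrt(42)*x/6) + C2*cos(sqrt(42)*x/6) + 15/8


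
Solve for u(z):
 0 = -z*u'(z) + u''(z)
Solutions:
 u(z) = C1 + C2*erfi(sqrt(2)*z/2)


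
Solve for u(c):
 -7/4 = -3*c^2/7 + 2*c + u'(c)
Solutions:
 u(c) = C1 + c^3/7 - c^2 - 7*c/4


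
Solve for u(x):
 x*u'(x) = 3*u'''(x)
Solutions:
 u(x) = C1 + Integral(C2*airyai(3^(2/3)*x/3) + C3*airybi(3^(2/3)*x/3), x)


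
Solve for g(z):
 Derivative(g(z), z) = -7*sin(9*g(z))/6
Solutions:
 g(z) = -acos((-C1 - exp(21*z))/(C1 - exp(21*z)))/9 + 2*pi/9
 g(z) = acos((-C1 - exp(21*z))/(C1 - exp(21*z)))/9


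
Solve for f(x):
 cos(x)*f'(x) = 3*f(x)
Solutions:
 f(x) = C1*(sin(x) + 1)^(3/2)/(sin(x) - 1)^(3/2)


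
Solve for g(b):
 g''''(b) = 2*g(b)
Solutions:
 g(b) = C1*exp(-2^(1/4)*b) + C2*exp(2^(1/4)*b) + C3*sin(2^(1/4)*b) + C4*cos(2^(1/4)*b)


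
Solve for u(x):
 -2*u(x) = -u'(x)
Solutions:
 u(x) = C1*exp(2*x)


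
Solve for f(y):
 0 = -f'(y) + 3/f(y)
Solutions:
 f(y) = -sqrt(C1 + 6*y)
 f(y) = sqrt(C1 + 6*y)


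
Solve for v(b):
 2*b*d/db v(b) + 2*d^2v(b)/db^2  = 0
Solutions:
 v(b) = C1 + C2*erf(sqrt(2)*b/2)


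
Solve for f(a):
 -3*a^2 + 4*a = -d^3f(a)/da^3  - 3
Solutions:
 f(a) = C1 + C2*a + C3*a^2 + a^5/20 - a^4/6 - a^3/2


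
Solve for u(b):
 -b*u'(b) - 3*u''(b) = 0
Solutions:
 u(b) = C1 + C2*erf(sqrt(6)*b/6)


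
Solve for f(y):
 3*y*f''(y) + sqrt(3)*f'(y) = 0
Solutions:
 f(y) = C1 + C2*y^(1 - sqrt(3)/3)


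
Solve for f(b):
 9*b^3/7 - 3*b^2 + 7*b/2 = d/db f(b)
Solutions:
 f(b) = C1 + 9*b^4/28 - b^3 + 7*b^2/4


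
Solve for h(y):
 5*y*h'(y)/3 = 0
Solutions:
 h(y) = C1


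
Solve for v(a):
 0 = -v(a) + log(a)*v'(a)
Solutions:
 v(a) = C1*exp(li(a))


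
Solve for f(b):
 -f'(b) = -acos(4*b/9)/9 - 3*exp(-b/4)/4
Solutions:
 f(b) = C1 + b*acos(4*b/9)/9 - sqrt(81 - 16*b^2)/36 - 3*exp(-b/4)


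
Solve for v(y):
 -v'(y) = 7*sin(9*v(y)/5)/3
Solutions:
 7*y/3 + 5*log(cos(9*v(y)/5) - 1)/18 - 5*log(cos(9*v(y)/5) + 1)/18 = C1


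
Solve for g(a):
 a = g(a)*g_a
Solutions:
 g(a) = -sqrt(C1 + a^2)
 g(a) = sqrt(C1 + a^2)


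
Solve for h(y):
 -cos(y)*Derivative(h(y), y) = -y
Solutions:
 h(y) = C1 + Integral(y/cos(y), y)


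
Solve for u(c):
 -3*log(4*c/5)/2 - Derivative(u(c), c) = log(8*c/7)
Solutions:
 u(c) = C1 - 5*c*log(c)/2 - 6*c*log(2) + c*log(5)/2 + 5*c/2 + c*log(35)


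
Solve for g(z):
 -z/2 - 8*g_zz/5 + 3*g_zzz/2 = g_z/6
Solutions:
 g(z) = C1 + C2*exp(z*(8 - sqrt(89))/15) + C3*exp(z*(8 + sqrt(89))/15) - 3*z^2/2 + 144*z/5


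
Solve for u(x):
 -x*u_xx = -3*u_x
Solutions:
 u(x) = C1 + C2*x^4


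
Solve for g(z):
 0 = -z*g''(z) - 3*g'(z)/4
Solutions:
 g(z) = C1 + C2*z^(1/4)


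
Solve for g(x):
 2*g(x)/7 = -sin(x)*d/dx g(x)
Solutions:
 g(x) = C1*(cos(x) + 1)^(1/7)/(cos(x) - 1)^(1/7)


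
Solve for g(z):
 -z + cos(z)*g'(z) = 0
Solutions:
 g(z) = C1 + Integral(z/cos(z), z)


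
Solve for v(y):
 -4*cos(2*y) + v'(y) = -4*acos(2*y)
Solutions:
 v(y) = C1 - 4*y*acos(2*y) + 2*sqrt(1 - 4*y^2) + 2*sin(2*y)


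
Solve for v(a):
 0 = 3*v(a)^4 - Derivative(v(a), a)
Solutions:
 v(a) = (-1/(C1 + 9*a))^(1/3)
 v(a) = (-1/(C1 + 3*a))^(1/3)*(-3^(2/3) - 3*3^(1/6)*I)/6
 v(a) = (-1/(C1 + 3*a))^(1/3)*(-3^(2/3) + 3*3^(1/6)*I)/6


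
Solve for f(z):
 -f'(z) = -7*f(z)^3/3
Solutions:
 f(z) = -sqrt(6)*sqrt(-1/(C1 + 7*z))/2
 f(z) = sqrt(6)*sqrt(-1/(C1 + 7*z))/2


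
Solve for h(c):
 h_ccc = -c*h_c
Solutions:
 h(c) = C1 + Integral(C2*airyai(-c) + C3*airybi(-c), c)


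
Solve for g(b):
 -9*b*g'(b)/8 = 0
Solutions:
 g(b) = C1


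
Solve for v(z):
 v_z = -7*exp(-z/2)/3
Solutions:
 v(z) = C1 + 14*exp(-z/2)/3


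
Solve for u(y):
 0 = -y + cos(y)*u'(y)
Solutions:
 u(y) = C1 + Integral(y/cos(y), y)


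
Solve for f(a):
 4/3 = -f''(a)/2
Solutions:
 f(a) = C1 + C2*a - 4*a^2/3


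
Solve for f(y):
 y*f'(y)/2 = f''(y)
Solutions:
 f(y) = C1 + C2*erfi(y/2)


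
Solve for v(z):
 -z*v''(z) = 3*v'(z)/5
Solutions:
 v(z) = C1 + C2*z^(2/5)


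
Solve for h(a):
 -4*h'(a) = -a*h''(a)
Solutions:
 h(a) = C1 + C2*a^5


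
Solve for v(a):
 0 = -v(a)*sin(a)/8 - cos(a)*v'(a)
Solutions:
 v(a) = C1*cos(a)^(1/8)


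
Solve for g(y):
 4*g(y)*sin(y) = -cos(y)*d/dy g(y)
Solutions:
 g(y) = C1*cos(y)^4


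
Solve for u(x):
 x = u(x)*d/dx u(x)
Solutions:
 u(x) = -sqrt(C1 + x^2)
 u(x) = sqrt(C1 + x^2)


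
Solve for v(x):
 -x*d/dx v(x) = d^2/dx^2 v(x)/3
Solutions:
 v(x) = C1 + C2*erf(sqrt(6)*x/2)


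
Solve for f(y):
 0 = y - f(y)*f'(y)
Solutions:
 f(y) = -sqrt(C1 + y^2)
 f(y) = sqrt(C1 + y^2)


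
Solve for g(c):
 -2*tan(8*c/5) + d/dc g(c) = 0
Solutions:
 g(c) = C1 - 5*log(cos(8*c/5))/4


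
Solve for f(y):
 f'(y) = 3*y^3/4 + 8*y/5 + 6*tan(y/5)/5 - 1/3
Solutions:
 f(y) = C1 + 3*y^4/16 + 4*y^2/5 - y/3 - 6*log(cos(y/5))


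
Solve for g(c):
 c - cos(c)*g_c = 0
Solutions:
 g(c) = C1 + Integral(c/cos(c), c)


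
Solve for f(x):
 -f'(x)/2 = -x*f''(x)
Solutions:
 f(x) = C1 + C2*x^(3/2)


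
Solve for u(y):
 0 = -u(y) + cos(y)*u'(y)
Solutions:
 u(y) = C1*sqrt(sin(y) + 1)/sqrt(sin(y) - 1)


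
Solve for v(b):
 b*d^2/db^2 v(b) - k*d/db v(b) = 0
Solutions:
 v(b) = C1 + b^(re(k) + 1)*(C2*sin(log(b)*Abs(im(k))) + C3*cos(log(b)*im(k)))


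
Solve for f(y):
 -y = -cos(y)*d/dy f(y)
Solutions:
 f(y) = C1 + Integral(y/cos(y), y)


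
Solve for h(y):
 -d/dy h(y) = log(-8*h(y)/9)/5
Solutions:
 5*Integral(1/(log(-_y) - 2*log(6) + 5*log(2)), (_y, h(y))) = C1 - y


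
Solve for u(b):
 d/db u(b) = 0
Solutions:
 u(b) = C1


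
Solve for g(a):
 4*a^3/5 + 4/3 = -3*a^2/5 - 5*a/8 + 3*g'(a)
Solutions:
 g(a) = C1 + a^4/15 + a^3/15 + 5*a^2/48 + 4*a/9


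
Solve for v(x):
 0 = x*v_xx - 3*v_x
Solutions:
 v(x) = C1 + C2*x^4


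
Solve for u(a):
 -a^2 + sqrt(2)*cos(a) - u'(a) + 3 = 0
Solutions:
 u(a) = C1 - a^3/3 + 3*a + sqrt(2)*sin(a)


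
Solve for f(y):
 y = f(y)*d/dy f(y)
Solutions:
 f(y) = -sqrt(C1 + y^2)
 f(y) = sqrt(C1 + y^2)


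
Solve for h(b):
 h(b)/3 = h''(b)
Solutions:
 h(b) = C1*exp(-sqrt(3)*b/3) + C2*exp(sqrt(3)*b/3)


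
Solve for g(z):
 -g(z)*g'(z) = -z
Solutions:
 g(z) = -sqrt(C1 + z^2)
 g(z) = sqrt(C1 + z^2)


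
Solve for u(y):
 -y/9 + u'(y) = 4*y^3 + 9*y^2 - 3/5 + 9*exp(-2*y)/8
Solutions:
 u(y) = C1 + y^4 + 3*y^3 + y^2/18 - 3*y/5 - 9*exp(-2*y)/16


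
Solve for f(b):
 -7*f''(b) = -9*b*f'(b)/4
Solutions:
 f(b) = C1 + C2*erfi(3*sqrt(14)*b/28)


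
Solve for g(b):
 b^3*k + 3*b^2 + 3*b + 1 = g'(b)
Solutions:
 g(b) = C1 + b^4*k/4 + b^3 + 3*b^2/2 + b


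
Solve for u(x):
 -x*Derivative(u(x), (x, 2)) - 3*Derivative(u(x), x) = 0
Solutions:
 u(x) = C1 + C2/x^2


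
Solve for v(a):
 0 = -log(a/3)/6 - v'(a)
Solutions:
 v(a) = C1 - a*log(a)/6 + a/6 + a*log(3)/6


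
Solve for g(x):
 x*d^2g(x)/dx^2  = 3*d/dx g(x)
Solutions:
 g(x) = C1 + C2*x^4


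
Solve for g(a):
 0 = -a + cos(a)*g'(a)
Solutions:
 g(a) = C1 + Integral(a/cos(a), a)


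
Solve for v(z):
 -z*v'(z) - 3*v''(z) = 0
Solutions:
 v(z) = C1 + C2*erf(sqrt(6)*z/6)


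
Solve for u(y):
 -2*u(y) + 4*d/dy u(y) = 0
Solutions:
 u(y) = C1*exp(y/2)


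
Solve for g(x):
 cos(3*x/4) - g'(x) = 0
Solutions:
 g(x) = C1 + 4*sin(3*x/4)/3


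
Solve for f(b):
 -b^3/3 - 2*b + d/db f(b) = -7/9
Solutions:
 f(b) = C1 + b^4/12 + b^2 - 7*b/9


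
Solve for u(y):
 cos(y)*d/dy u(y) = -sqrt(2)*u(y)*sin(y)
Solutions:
 u(y) = C1*cos(y)^(sqrt(2))


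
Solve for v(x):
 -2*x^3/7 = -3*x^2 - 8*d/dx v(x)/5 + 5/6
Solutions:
 v(x) = C1 + 5*x^4/112 - 5*x^3/8 + 25*x/48


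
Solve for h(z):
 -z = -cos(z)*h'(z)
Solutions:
 h(z) = C1 + Integral(z/cos(z), z)


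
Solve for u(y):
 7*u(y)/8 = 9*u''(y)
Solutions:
 u(y) = C1*exp(-sqrt(14)*y/12) + C2*exp(sqrt(14)*y/12)


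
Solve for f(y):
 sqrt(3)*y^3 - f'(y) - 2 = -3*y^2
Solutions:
 f(y) = C1 + sqrt(3)*y^4/4 + y^3 - 2*y


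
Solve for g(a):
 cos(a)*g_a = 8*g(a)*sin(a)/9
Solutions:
 g(a) = C1/cos(a)^(8/9)


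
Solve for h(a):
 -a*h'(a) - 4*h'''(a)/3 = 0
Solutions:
 h(a) = C1 + Integral(C2*airyai(-6^(1/3)*a/2) + C3*airybi(-6^(1/3)*a/2), a)


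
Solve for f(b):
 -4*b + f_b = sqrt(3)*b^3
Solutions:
 f(b) = C1 + sqrt(3)*b^4/4 + 2*b^2


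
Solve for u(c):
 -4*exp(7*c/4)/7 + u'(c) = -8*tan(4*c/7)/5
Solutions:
 u(c) = C1 + 16*exp(7*c/4)/49 + 14*log(cos(4*c/7))/5


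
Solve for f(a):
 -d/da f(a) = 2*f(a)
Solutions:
 f(a) = C1*exp(-2*a)


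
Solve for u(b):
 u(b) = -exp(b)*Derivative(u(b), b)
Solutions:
 u(b) = C1*exp(exp(-b))


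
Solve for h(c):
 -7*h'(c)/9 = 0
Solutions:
 h(c) = C1


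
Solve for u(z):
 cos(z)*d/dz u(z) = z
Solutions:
 u(z) = C1 + Integral(z/cos(z), z)


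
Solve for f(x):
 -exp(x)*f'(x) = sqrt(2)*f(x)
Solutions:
 f(x) = C1*exp(sqrt(2)*exp(-x))


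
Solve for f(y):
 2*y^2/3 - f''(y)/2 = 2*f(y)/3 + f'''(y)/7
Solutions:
 f(y) = C1*exp(y*(-14 + 7*7^(2/3)/(12*sqrt(85) + 121)^(1/3) + 7^(1/3)*(12*sqrt(85) + 121)^(1/3))/12)*sin(sqrt(3)*7^(1/3)*y*(-(12*sqrt(85) + 121)^(1/3) + 7*7^(1/3)/(12*sqrt(85) + 121)^(1/3))/12) + C2*exp(y*(-14 + 7*7^(2/3)/(12*sqrt(85) + 121)^(1/3) + 7^(1/3)*(12*sqrt(85) + 121)^(1/3))/12)*cos(sqrt(3)*7^(1/3)*y*(-(12*sqrt(85) + 121)^(1/3) + 7*7^(1/3)/(12*sqrt(85) + 121)^(1/3))/12) + C3*exp(-y*(7*7^(2/3)/(12*sqrt(85) + 121)^(1/3) + 7 + 7^(1/3)*(12*sqrt(85) + 121)^(1/3))/6) + y^2 - 3/2


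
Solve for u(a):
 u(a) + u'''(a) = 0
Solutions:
 u(a) = C3*exp(-a) + (C1*sin(sqrt(3)*a/2) + C2*cos(sqrt(3)*a/2))*exp(a/2)


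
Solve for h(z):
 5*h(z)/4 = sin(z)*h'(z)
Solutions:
 h(z) = C1*(cos(z) - 1)^(5/8)/(cos(z) + 1)^(5/8)


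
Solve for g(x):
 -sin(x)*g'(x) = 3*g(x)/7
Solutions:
 g(x) = C1*(cos(x) + 1)^(3/14)/(cos(x) - 1)^(3/14)


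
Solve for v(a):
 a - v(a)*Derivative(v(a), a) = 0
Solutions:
 v(a) = -sqrt(C1 + a^2)
 v(a) = sqrt(C1 + a^2)


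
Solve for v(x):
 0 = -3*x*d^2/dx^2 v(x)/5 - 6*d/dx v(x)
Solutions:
 v(x) = C1 + C2/x^9


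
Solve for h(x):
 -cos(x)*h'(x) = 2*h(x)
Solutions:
 h(x) = C1*(sin(x) - 1)/(sin(x) + 1)


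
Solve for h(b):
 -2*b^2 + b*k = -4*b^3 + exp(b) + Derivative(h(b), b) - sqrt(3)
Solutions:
 h(b) = C1 + b^4 - 2*b^3/3 + b^2*k/2 + sqrt(3)*b - exp(b)


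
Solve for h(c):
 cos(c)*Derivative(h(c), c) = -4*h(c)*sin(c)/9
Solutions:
 h(c) = C1*cos(c)^(4/9)


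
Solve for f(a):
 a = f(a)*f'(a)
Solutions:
 f(a) = -sqrt(C1 + a^2)
 f(a) = sqrt(C1 + a^2)


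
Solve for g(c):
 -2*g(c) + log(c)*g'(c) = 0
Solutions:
 g(c) = C1*exp(2*li(c))


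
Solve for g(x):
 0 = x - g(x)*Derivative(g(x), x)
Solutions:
 g(x) = -sqrt(C1 + x^2)
 g(x) = sqrt(C1 + x^2)


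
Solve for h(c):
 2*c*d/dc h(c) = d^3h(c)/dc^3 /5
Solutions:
 h(c) = C1 + Integral(C2*airyai(10^(1/3)*c) + C3*airybi(10^(1/3)*c), c)


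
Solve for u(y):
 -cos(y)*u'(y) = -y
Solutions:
 u(y) = C1 + Integral(y/cos(y), y)


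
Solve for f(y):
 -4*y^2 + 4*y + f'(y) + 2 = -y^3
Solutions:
 f(y) = C1 - y^4/4 + 4*y^3/3 - 2*y^2 - 2*y


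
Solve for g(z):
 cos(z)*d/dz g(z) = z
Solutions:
 g(z) = C1 + Integral(z/cos(z), z)


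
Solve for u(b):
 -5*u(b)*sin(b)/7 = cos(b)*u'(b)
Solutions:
 u(b) = C1*cos(b)^(5/7)


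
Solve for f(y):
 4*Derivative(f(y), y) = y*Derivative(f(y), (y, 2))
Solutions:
 f(y) = C1 + C2*y^5


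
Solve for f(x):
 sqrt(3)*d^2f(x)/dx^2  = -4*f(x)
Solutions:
 f(x) = C1*sin(2*3^(3/4)*x/3) + C2*cos(2*3^(3/4)*x/3)


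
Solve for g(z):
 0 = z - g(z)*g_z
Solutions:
 g(z) = -sqrt(C1 + z^2)
 g(z) = sqrt(C1 + z^2)


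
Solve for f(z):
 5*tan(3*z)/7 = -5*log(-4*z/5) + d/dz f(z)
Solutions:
 f(z) = C1 + 5*z*log(-z) - 5*z*log(5) - 5*z + 10*z*log(2) - 5*log(cos(3*z))/21


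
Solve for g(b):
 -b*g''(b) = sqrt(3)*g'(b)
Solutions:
 g(b) = C1 + C2*b^(1 - sqrt(3))


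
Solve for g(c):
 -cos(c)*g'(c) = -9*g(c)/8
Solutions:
 g(c) = C1*(sin(c) + 1)^(9/16)/(sin(c) - 1)^(9/16)


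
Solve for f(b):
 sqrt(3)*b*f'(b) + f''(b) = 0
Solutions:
 f(b) = C1 + C2*erf(sqrt(2)*3^(1/4)*b/2)


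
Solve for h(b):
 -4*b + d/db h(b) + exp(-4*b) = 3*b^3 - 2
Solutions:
 h(b) = C1 + 3*b^4/4 + 2*b^2 - 2*b + exp(-4*b)/4


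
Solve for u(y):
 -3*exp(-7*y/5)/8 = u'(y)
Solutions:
 u(y) = C1 + 15*exp(-7*y/5)/56


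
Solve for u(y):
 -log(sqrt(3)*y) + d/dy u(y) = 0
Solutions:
 u(y) = C1 + y*log(y) - y + y*log(3)/2


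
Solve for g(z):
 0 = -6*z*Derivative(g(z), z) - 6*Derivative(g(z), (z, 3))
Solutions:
 g(z) = C1 + Integral(C2*airyai(-z) + C3*airybi(-z), z)


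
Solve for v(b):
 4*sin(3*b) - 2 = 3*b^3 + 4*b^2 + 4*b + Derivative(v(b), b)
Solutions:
 v(b) = C1 - 3*b^4/4 - 4*b^3/3 - 2*b^2 - 2*b - 4*cos(3*b)/3


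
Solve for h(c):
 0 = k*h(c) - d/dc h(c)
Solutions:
 h(c) = C1*exp(c*k)


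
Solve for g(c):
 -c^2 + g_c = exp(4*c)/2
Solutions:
 g(c) = C1 + c^3/3 + exp(4*c)/8


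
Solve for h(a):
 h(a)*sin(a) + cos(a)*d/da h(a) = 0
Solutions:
 h(a) = C1*cos(a)


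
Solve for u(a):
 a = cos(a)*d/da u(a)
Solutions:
 u(a) = C1 + Integral(a/cos(a), a)


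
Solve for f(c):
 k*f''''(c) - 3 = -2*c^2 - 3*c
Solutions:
 f(c) = C1 + C2*c + C3*c^2 + C4*c^3 - c^6/(180*k) - c^5/(40*k) + c^4/(8*k)


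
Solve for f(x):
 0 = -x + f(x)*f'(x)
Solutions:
 f(x) = -sqrt(C1 + x^2)
 f(x) = sqrt(C1 + x^2)


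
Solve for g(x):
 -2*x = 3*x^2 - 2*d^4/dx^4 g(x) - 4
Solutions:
 g(x) = C1 + C2*x + C3*x^2 + C4*x^3 + x^6/240 + x^5/120 - x^4/12


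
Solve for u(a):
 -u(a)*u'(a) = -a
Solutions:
 u(a) = -sqrt(C1 + a^2)
 u(a) = sqrt(C1 + a^2)


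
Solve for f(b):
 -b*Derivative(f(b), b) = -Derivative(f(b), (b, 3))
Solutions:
 f(b) = C1 + Integral(C2*airyai(b) + C3*airybi(b), b)


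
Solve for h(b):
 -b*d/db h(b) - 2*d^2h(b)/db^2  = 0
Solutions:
 h(b) = C1 + C2*erf(b/2)


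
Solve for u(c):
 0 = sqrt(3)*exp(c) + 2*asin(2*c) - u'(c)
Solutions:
 u(c) = C1 + 2*c*asin(2*c) + sqrt(1 - 4*c^2) + sqrt(3)*exp(c)


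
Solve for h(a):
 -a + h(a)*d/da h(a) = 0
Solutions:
 h(a) = -sqrt(C1 + a^2)
 h(a) = sqrt(C1 + a^2)


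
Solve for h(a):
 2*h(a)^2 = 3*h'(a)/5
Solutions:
 h(a) = -3/(C1 + 10*a)


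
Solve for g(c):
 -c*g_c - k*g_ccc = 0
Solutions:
 g(c) = C1 + Integral(C2*airyai(c*(-1/k)^(1/3)) + C3*airybi(c*(-1/k)^(1/3)), c)


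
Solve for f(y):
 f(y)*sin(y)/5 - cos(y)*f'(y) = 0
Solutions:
 f(y) = C1/cos(y)^(1/5)


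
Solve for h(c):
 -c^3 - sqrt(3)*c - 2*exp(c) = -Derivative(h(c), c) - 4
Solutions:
 h(c) = C1 + c^4/4 + sqrt(3)*c^2/2 - 4*c + 2*exp(c)


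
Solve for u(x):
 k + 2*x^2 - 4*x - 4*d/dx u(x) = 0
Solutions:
 u(x) = C1 + k*x/4 + x^3/6 - x^2/2


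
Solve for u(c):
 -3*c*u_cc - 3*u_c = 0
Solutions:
 u(c) = C1 + C2*log(c)


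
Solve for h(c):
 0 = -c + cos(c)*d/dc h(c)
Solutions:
 h(c) = C1 + Integral(c/cos(c), c)


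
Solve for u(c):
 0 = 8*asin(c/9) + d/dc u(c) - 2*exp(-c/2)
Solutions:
 u(c) = C1 - 8*c*asin(c/9) - 8*sqrt(81 - c^2) - 4*exp(-c/2)


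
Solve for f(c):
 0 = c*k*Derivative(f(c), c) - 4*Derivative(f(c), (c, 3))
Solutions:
 f(c) = C1 + Integral(C2*airyai(2^(1/3)*c*k^(1/3)/2) + C3*airybi(2^(1/3)*c*k^(1/3)/2), c)


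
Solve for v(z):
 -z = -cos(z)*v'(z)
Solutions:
 v(z) = C1 + Integral(z/cos(z), z)


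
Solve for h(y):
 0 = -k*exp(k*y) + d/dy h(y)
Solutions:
 h(y) = C1 + exp(k*y)


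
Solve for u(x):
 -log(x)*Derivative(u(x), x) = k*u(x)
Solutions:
 u(x) = C1*exp(-k*li(x))


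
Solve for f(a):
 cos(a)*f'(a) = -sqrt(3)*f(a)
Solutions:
 f(a) = C1*(sin(a) - 1)^(sqrt(3)/2)/(sin(a) + 1)^(sqrt(3)/2)


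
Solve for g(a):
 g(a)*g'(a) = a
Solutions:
 g(a) = -sqrt(C1 + a^2)
 g(a) = sqrt(C1 + a^2)
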